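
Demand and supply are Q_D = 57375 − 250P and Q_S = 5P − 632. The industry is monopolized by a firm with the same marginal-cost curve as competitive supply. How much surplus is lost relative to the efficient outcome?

In inverse form: demand P = 229.5 − 0.004Q, supply P = 126.4 + 0.2Q.
Competitive equilibrium: 229.5 − 0.004Q = 126.4 + 0.2Q → Q* = 505.39216, P* = 227.47843.
Marginal revenue: MR = 229.5 − 0.008Q. Set MR = MC: 229.5 − 0.008Q = 126.4 + 0.2Q → Q_m = 495.67308.
Price P_m = 229.5 − 0.004·495.67308 = 227.51731; MC(Q_m) = 126.4 + 0.2·495.67308 = 225.53462.
Competitive Q* = 505.39216, so ΔQ = 9.71908; wedge = 227.51731 − 225.53462 = 1.98269.
Welfare loss = ½ × 9.71908 × 1.98269 = 9.63.

9.63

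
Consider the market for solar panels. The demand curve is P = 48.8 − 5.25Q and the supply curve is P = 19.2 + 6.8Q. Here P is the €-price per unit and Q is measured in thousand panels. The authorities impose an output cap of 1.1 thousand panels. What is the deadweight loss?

Competitive equilibrium: 48.8 − 5.25Q = 19.2 + 6.8Q → Q* = 2.4564, P* = 35.9037.
At Q = 1.1: demand price = 48.8 − 5.25·1.1 = 43.025; supply price = 19.2 + 6.8·1.1 = 26.68.
ΔQ = 2.4564 − 1.1 = 1.3564; wedge = 43.025 − 26.68 = 16.345.
Welfare loss = ½ × 1.3564 × 16.345 = €11.09 thousand.

€11.09 thousand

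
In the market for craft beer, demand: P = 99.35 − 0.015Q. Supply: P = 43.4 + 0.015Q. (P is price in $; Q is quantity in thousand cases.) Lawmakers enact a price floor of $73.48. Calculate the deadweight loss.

$295.40 thousand

Competitive equilibrium: 99.35 − 0.015Q = 43.4 + 0.015Q → Q* = 1865, P* = 71.375.
At the floor P = 73.48, quantity demanded = (99.35 − 73.48)/0.015 = 1724.6667.
Sellers' marginal cost at Q' = 1724.6667: 43.4 + 0.015·1724.6667 = 69.27.
ΔQ = 1865 − 1724.6667 = 140.3333; wedge = 73.48 − 69.27 = 4.21.
Welfare loss = ½ × 140.3333 × 4.21 = $295.40 thousand.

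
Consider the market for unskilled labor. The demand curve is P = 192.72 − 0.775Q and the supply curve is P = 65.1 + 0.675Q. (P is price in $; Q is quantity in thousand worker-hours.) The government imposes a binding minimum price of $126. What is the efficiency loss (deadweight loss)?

Competitive equilibrium: 192.72 − 0.775Q = 65.1 + 0.675Q → Q* = 88.0138, P* = 124.5093.
At the floor P = 126, quantity demanded = (192.72 − 126)/0.775 = 86.0903.
Sellers' marginal cost at Q' = 86.0903: 65.1 + 0.675·86.0903 = 123.211.
ΔQ = 88.0138 − 86.0903 = 1.9235; wedge = 126 − 123.211 = 2.789.
Deadweight loss = ½ × 1.9235 × 2.789 = $2.68 thousand.

$2.68 thousand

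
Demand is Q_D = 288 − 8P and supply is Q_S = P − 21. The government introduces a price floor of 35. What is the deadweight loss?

In inverse form: demand P = 36 − 0.125Q, supply P = 21 + Q.
Competitive equilibrium: 36 − 0.125Q = 21 + Q → Q* = 13.3333, P* = 34.3333.
At the floor P = 35, quantity demanded = (36 − 35)/0.125 = 8.
Sellers' marginal cost at Q' = 8: 21 + 1·8 = 29.
ΔQ = 13.3333 − 8 = 5.3333; wedge = 35 − 29 = 6.
Deadweight loss = ½ × 5.3333 × 6 = 16.

16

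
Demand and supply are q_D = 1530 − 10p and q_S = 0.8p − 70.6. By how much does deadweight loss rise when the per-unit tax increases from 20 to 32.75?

In inverse form: demand p = 153 − 0.1q, supply p = 88.25 + 1.25q.
Competitive equilibrium: 153 − 0.1q = 88.25 + 1.25q → q* = 47.963, p* = 148.2037.
For a per-unit tax t: Δq = t/1.35, so DWL = ½·t·(t/1.35) = t²/2.7.
At t = 20: DWL = 148.148. At t = 32.75: DWL = 397.245.
Increase = 397.245 − 148.148 = 249.10.

249.10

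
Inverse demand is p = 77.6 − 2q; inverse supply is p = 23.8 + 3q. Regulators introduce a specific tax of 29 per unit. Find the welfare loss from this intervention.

84.10

Competitive equilibrium: 77.6 − 2q = 23.8 + 3q → q* = 10.76, p* = 56.08.
With the tax, the buyer price exceeds the seller price by 29: (77.6 − 2q) − (23.8 + 3q) = 29 → q' = 4.96.
Δq = 10.76 − 4.96 = 5.8; the wedge equals the tax, 29.
Deadweight loss = ½ × 5.8 × 29 = 84.10.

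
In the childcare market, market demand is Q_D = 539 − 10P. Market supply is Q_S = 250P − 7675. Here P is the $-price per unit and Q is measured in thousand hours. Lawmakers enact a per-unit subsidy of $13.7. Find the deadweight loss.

In inverse form: demand P = 53.9 − 0.1Q, supply P = 30.7 + 0.004Q.
Competitive equilibrium: 53.9 − 0.1Q = 30.7 + 0.004Q → Q* = 223.0769, P* = 31.5923.
The subsidy lowers effective supply by 13.7: P = 17 + 0.004Q.
New quantity: 53.9 − 0.1Q = 17 + 0.004Q → Q' = 354.8077.
Overproduction ΔQ = 354.8077 − 223.0769 = 131.7308; wedge = subsidy = 13.7.
Welfare loss = ½ × 131.7308 × 13.7 = $902.36 thousand.

$902.36 thousand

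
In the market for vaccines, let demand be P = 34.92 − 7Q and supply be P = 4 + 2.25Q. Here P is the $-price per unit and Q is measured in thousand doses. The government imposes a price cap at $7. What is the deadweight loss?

$18.67 thousand

Competitive equilibrium: 34.92 − 7Q = 4 + 2.25Q → Q* = 3.3427, P* = 11.5211.
At the ceiling P = 7, quantity supplied = (7 − 4)/2.25 = 1.3333.
Willingness to pay at Q' = 1.3333: 34.92 − 7·1.3333 = 25.5869.
ΔQ = 3.3427 − 1.3333 = 2.0094; wedge = 25.5869 − 7 = 18.5869.
DWL = ½ × 2.0094 × 18.5869 = $18.67 thousand.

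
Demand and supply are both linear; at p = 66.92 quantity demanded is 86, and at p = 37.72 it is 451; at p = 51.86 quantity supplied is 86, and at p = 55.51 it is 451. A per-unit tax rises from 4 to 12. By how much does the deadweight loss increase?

711.11

Demand slope = (37.72 − 66.92)/(451 − 86) = −0.08, so p = 73.8 − 0.08q.
Supply slope = (55.51 − 51.86)/(451 − 86) = 0.01, so p = 51 + 0.01q.
Competitive equilibrium: 73.8 − 0.08q = 51 + 0.01q → q* = 253.3333, p* = 53.5333.
For a per-unit tax t: Δq = t/0.09, so DWL = ½·t·(t/0.09) = t²/0.18.
At t = 4: DWL = 88.889. At t = 12: DWL = 800.
Increase = 800 − 88.889 = 711.11.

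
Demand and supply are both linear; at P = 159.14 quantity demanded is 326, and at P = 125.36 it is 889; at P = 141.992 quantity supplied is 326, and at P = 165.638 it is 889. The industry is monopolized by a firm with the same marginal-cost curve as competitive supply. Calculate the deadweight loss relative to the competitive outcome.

1708.06

Demand slope = (125.36 − 159.14)/(889 − 326) = −0.06, so P = 178.7 − 0.06Q.
Supply slope = (165.638 − 141.992)/(889 − 326) = 0.042, so P = 128.3 + 0.042Q.
Competitive equilibrium: 178.7 − 0.06Q = 128.3 + 0.042Q → Q* = 494.11765, P* = 149.05294.
Marginal revenue: MR = 178.7 − 0.12Q. Set MR = MC: 178.7 − 0.12Q = 128.3 + 0.042Q → Q_m = 311.11111.
Price P_m = 178.7 − 0.06·311.11111 = 160.03333; MC(Q_m) = 128.3 + 0.042·311.11111 = 141.36667.
Competitive Q* = 494.11765, so ΔQ = 183.00654; wedge = 160.03333 − 141.36667 = 18.66666.
DWL = ½ × 183.00654 × 18.66666 = 1708.06.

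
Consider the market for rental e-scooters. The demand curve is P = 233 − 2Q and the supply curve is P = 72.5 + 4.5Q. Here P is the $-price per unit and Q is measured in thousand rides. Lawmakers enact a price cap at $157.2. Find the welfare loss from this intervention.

$111.99 thousand

Competitive equilibrium: 233 − 2Q = 72.5 + 4.5Q → Q* = 24.6923, P* = 183.6154.
At the ceiling P = 157.2, quantity supplied = (157.2 − 72.5)/4.5 = 18.8222.
Willingness to pay at Q' = 18.8222: 233 − 2·18.8222 = 195.3556.
ΔQ = 24.6923 − 18.8222 = 5.8701; wedge = 195.3556 − 157.2 = 38.1556.
Deadweight loss = ½ × 5.8701 × 38.1556 = $111.99 thousand.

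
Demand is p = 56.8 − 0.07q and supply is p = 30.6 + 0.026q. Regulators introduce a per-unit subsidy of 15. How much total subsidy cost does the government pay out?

6437.50

Competitive equilibrium: 56.8 − 0.07q = 30.6 + 0.026q → q* = 272.9167, p* = 37.6958.
The subsidy lowers effective supply by 15: p = 15.6 + 0.026q.
New quantity: 56.8 − 0.07q = 15.6 + 0.026q → q' = 429.1667.
Total subsidy cost = 15 × 429.1667 = 6437.50.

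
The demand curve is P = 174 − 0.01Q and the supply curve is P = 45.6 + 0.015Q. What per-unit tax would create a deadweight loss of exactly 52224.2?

51.1

Competitive equilibrium: 174 − 0.01Q = 45.6 + 0.015Q → Q* = 5136, P* = 122.64.
A tax t gives ΔQ = t/0.025 and wedge t, so DWL = t²/0.05.
t²/0.05 = 52224.2 → t² = 2611.21 → t = 51.1.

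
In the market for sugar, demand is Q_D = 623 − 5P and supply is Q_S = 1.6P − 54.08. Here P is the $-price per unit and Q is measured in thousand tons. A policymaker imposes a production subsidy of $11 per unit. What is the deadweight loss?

$73.33 thousand

In inverse form: demand P = 124.6 − 0.2Q, supply P = 33.8 + 0.625Q.
Competitive equilibrium: 124.6 − 0.2Q = 33.8 + 0.625Q → Q* = 110.0606, P* = 102.5879.
The subsidy lowers effective supply by 11: P = 22.8 + 0.625Q.
New quantity: 124.6 − 0.2Q = 22.8 + 0.625Q → Q' = 123.3939.
Overproduction ΔQ = 123.3939 − 110.0606 = 13.3333; wedge = subsidy = 11.
The triangle = ½ × 13.3333 × 11 = $73.33 thousand.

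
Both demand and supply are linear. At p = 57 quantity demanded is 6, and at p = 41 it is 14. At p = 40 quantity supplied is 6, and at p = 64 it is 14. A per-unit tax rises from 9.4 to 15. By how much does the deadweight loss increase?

13.664

Demand slope = (41 − 57)/(14 − 6) = −2, so p = 69 − 2q.
Supply slope = (64 − 40)/(14 − 6) = 3, so p = 22 + 3q.
Competitive equilibrium: 69 − 2q = 22 + 3q → q* = 9.4, p* = 50.2.
For a per-unit tax t: Δq = t/5, so DWL = ½·t·(t/5) = t²/10.
At t = 9.4: DWL = 8.836. At t = 15: DWL = 22.5.
Increase = 22.5 − 8.836 = 13.664.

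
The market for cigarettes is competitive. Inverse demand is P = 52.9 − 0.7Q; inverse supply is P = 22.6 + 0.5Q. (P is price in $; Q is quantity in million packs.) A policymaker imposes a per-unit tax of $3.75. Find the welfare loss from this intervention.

Competitive equilibrium: 52.9 − 0.7Q = 22.6 + 0.5Q → Q* = 25.25, P* = 35.225.
With the tax, the buyer price exceeds the seller price by 3.75: (52.9 − 0.7Q) − (22.6 + 0.5Q) = 3.75 → Q' = 22.125.
ΔQ = 25.25 − 22.125 = 3.125; the wedge equals the tax, 3.75.
Deadweight loss = ½ × 3.125 × 3.75 = $5.86 million.

$5.86 million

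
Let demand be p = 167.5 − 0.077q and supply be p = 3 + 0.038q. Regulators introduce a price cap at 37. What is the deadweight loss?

Competitive equilibrium: 167.5 − 0.077q = 3 + 0.038q → q* = 1430.43478, p* = 57.35652.
At the ceiling p = 37, quantity supplied = (37 − 3)/0.038 = 894.73684.
Willingness to pay at q' = 894.73684: 167.5 − 0.077·894.73684 = 98.60526.
Δq = 1430.43478 − 894.73684 = 535.69794; wedge = 98.60526 − 37 = 61.60526.
Deadweight loss = ½ × 535.69794 × 61.60526 = 16500.91.

16500.91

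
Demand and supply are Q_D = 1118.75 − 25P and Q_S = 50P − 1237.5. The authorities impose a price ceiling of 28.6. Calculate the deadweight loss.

In inverse form: demand P = 44.75 − 0.04Q, supply P = 24.75 + 0.02Q.
Competitive equilibrium: 44.75 − 0.04Q = 24.75 + 0.02Q → Q* = 333.3333, P* = 31.4167.
At the ceiling P = 28.6, quantity supplied = (28.6 − 24.75)/0.02 = 192.5.
Willingness to pay at Q' = 192.5: 44.75 − 0.04·192.5 = 37.05.
ΔQ = 333.3333 − 192.5 = 140.8333; wedge = 37.05 − 28.6 = 8.45.
Deadweight loss = ½ × 140.8333 × 8.45 = 595.02.

595.02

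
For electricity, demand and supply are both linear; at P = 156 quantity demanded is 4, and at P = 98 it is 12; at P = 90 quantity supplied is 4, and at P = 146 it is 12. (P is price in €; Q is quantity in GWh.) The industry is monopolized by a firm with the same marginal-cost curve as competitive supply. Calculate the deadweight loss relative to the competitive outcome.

€60.36

Demand slope = (98 − 156)/(12 − 4) = −7.25, so P = 185 − 7.25Q.
Supply slope = (146 − 90)/(12 − 4) = 7, so P = 62 + 7Q.
Competitive equilibrium: 185 − 7.25Q = 62 + 7Q → Q* = 8.6316, P* = 122.4211.
Marginal revenue: MR = 185 − 14.5Q. Set MR = MC: 185 − 14.5Q = 62 + 7Q → Q_m = 5.7209.
Price P_m = 185 − 7.25·5.7209 = 143.5235; MC(Q_m) = 62 + 7·5.7209 = 102.0463.
Competitive Q* = 8.6316, so ΔQ = 2.9107; wedge = 143.5235 − 102.0463 = 41.4772.
Deadweight loss = ½ × 2.9107 × 41.4772 = €60.36.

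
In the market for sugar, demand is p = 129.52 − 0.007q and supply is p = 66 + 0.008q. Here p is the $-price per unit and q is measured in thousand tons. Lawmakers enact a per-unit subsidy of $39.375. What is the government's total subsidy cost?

Competitive equilibrium: 129.52 − 0.007q = 66 + 0.008q → q* = 4234.66667, p* = 99.87733.
The subsidy lowers effective supply by 39.375: p = 26.625 + 0.008q.
New quantity: 129.52 − 0.007q = 26.625 + 0.008q → q' = 6859.66667.
Total subsidy cost = 39.375 × 6859.66667 = $270099.375 thousand.

$270099.375 thousand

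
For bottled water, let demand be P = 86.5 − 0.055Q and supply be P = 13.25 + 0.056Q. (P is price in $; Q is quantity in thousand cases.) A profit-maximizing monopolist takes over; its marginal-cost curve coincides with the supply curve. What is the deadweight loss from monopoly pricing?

$2653.21 thousand

Competitive equilibrium: 86.5 − 0.055Q = 13.25 + 0.056Q → Q* = 659.9099, P* = 50.205.
Marginal revenue: MR = 86.5 − 0.11Q. Set MR = MC: 86.5 − 0.11Q = 13.25 + 0.056Q → Q_m = 441.2651.
Price P_m = 86.5 − 0.055·441.2651 = 62.2304; MC(Q_m) = 13.25 + 0.056·441.2651 = 37.9608.
Competitive Q* = 659.9099, so ΔQ = 218.6448; wedge = 62.2304 − 37.9608 = 24.2696.
Welfare loss = ½ × 218.6448 × 24.2696 = $2653.21 thousand.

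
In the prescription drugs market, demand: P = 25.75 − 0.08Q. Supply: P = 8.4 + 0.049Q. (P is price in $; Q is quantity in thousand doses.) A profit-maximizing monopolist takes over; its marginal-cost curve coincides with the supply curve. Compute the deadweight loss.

$170.95 thousand

Competitive equilibrium: 25.75 − 0.08Q = 8.4 + 0.049Q → Q* = 134.4961, P* = 14.9903.
Marginal revenue: MR = 25.75 − 0.16Q. Set MR = MC: 25.75 − 0.16Q = 8.4 + 0.049Q → Q_m = 83.0144.
Price P_m = 25.75 − 0.08·83.0144 = 19.1088; MC(Q_m) = 8.4 + 0.049·83.0144 = 12.4677.
Competitive Q* = 134.4961, so ΔQ = 51.4817; wedge = 19.1088 − 12.4677 = 6.6411.
The triangle = ½ × 51.4817 × 6.6411 = $170.95 thousand.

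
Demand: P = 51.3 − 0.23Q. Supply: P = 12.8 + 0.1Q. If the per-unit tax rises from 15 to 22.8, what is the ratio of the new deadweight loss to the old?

Competitive equilibrium: 51.3 − 0.23Q = 12.8 + 0.1Q → Q* = 116.6667, P* = 24.4667.
For a per-unit tax t: ΔQ = t/0.33, so DWL = ½·t·(t/0.33) = t²/0.66.
At t = 15: DWL = 340.909. At t = 22.8: DWL = 787.636.
Ratio = (22.8/15)² = 2.3104.

2.3104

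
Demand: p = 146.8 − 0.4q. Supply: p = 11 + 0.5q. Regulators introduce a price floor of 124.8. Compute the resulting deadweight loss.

4137.61

Competitive equilibrium: 146.8 − 0.4q = 11 + 0.5q → q* = 150.8889, p* = 86.4444.
At the floor p = 124.8, quantity demanded = (146.8 − 124.8)/0.4 = 55.
Sellers' marginal cost at q' = 55: 11 + 0.5·55 = 38.5.
Δq = 150.8889 − 55 = 95.8889; wedge = 124.8 − 38.5 = 86.3.
DWL = ½ × 95.8889 × 86.3 = 4137.61.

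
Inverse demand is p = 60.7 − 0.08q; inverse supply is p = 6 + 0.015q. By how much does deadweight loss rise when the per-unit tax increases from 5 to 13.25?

Competitive equilibrium: 60.7 − 0.08q = 6 + 0.015q → q* = 575.7895, p* = 14.6368.
For a per-unit tax t: Δq = t/0.095, so DWL = ½·t·(t/0.095) = t²/0.19.
At t = 5: DWL = 131.579. At t = 13.25: DWL = 924.013.
Increase = 924.013 − 131.579 = 792.43.

792.43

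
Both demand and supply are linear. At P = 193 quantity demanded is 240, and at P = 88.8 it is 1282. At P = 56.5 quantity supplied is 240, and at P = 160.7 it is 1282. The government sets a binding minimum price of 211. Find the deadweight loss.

Demand slope = (88.8 − 193)/(1282 − 240) = −0.1, so P = 217 − 0.1Q.
Supply slope = (160.7 − 56.5)/(1282 − 240) = 0.1, so P = 32.5 + 0.1Q.
Competitive equilibrium: 217 − 0.1Q = 32.5 + 0.1Q → Q* = 922.5, P* = 124.75.
At the floor P = 211, quantity demanded = (217 − 211)/0.1 = 60.
Sellers' marginal cost at Q' = 60: 32.5 + 0.1·60 = 38.5.
ΔQ = 922.5 − 60 = 862.5; wedge = 211 − 38.5 = 172.5.
DWL = ½ × 862.5 × 172.5 = 74390.625.

74390.625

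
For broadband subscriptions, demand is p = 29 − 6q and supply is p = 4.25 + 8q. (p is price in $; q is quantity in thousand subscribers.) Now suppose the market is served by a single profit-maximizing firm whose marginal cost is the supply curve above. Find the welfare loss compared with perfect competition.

Competitive equilibrium: 29 − 6q = 4.25 + 8q → q* = 1.7679, p* = 18.3929.
Marginal revenue: MR = 29 − 12q. Set MR = MC: 29 − 12q = 4.25 + 8q → q_m = 1.2375.
Price p_m = 29 − 6·1.2375 = 21.575; MC(q_m) = 4.25 + 8·1.2375 = 14.15.
Competitive q* = 1.7679, so Δq = 0.5304; wedge = 21.575 − 14.15 = 7.425.
The triangle = ½ × 0.5304 × 7.425 = $1.97 thousand.

$1.97 thousand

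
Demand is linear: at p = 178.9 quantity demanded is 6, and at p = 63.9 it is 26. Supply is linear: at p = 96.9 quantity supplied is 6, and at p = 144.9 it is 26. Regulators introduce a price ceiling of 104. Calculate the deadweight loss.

205.60

Demand slope = (63.9 − 178.9)/(26 − 6) = −5.75, so p = 213.4 − 5.75q.
Supply slope = (144.9 − 96.9)/(26 − 6) = 2.4, so p = 82.5 + 2.4q.
Competitive equilibrium: 213.4 − 5.75q = 82.5 + 2.4q → q* = 16.0613, p* = 121.0472.
At the ceiling p = 104, quantity supplied = (104 − 82.5)/2.4 = 8.9583.
Willingness to pay at q' = 8.9583: 213.4 − 5.75·8.9583 = 161.8898.
Δq = 16.0613 − 8.9583 = 7.103; wedge = 161.8898 − 104 = 57.8898.
Deadweight loss = ½ × 7.103 × 57.8898 = 205.60.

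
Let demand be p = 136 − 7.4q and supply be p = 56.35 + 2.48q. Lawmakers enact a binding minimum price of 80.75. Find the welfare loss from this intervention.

1.75

Competitive equilibrium: 136 − 7.4q = 56.35 + 2.48q → q* = 8.0617, p* = 76.3431.
At the floor p = 80.75, quantity demanded = (136 − 80.75)/7.4 = 7.4662.
Sellers' marginal cost at q' = 7.4662: 56.35 + 2.48·7.4662 = 74.8662.
Δq = 8.0617 − 7.4662 = 0.5955; wedge = 80.75 − 74.8662 = 5.8838.
Deadweight loss = ½ × 0.5955 × 5.8838 = 1.75.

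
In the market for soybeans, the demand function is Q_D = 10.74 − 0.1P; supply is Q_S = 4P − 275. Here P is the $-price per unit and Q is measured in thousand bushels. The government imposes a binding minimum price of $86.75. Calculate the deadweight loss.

$14.91 thousand

In inverse form: demand P = 107.4 − 10Q, supply P = 68.75 + 0.25Q.
Competitive equilibrium: 107.4 − 10Q = 68.75 + 0.25Q → Q* = 3.7707, P* = 69.6927.
At the floor P = 86.75, quantity demanded = (107.4 − 86.75)/10 = 2.065.
Sellers' marginal cost at Q' = 2.065: 68.75 + 0.25·2.065 = 69.2663.
ΔQ = 3.7707 − 2.065 = 1.7057; wedge = 86.75 − 69.2663 = 17.4837.
DWL = ½ × 1.7057 × 17.4837 = $14.91 thousand.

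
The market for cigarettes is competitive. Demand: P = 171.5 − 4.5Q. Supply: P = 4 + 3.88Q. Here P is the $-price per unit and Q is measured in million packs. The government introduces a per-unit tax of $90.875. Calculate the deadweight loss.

Competitive equilibrium: 171.5 − 4.5Q = 4 + 3.88Q → Q* = 19.9881, P* = 81.5537.
With the tax, the buyer price exceeds the seller price by 90.875: (171.5 − 4.5Q) − (4 + 3.88Q) = 90.875 → Q' = 9.1438.
ΔQ = 19.9881 − 9.1438 = 10.8443; the wedge equals the tax, 90.875.
Deadweight loss = ½ × 10.8443 × 90.875 = $492.74 million.

$492.74 million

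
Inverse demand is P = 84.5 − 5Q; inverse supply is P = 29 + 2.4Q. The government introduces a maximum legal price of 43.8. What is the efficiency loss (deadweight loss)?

6.58

Competitive equilibrium: 84.5 − 5Q = 29 + 2.4Q → Q* = 7.5, P* = 47.
At the ceiling P = 43.8, quantity supplied = (43.8 − 29)/2.4 = 6.1667.
Willingness to pay at Q' = 6.1667: 84.5 − 5·6.1667 = 53.6665.
ΔQ = 7.5 − 6.1667 = 1.3333; wedge = 53.6665 − 43.8 = 9.8665.
Welfare loss = ½ × 1.3333 × 9.8665 = 6.58.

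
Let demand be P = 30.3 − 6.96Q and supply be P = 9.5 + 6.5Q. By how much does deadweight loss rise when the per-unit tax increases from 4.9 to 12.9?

Competitive equilibrium: 30.3 − 6.96Q = 9.5 + 6.5Q → Q* = 1.5453, P* = 19.5446.
For a per-unit tax t: ΔQ = t/13.46, so DWL = ½·t·(t/13.46) = t²/26.92.
At t = 4.9: DWL = 0.892. At t = 12.9: DWL = 6.182.
Increase = 6.182 − 0.892 = 5.29.

5.29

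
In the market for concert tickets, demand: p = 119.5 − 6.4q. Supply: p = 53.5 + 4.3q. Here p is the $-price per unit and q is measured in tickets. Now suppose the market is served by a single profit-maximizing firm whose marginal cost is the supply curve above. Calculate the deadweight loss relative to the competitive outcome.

Competitive equilibrium: 119.5 − 6.4q = 53.5 + 4.3q → q* = 6.1682, p* = 80.0234.
Marginal revenue: MR = 119.5 − 12.8q. Set MR = MC: 119.5 − 12.8q = 53.5 + 4.3q → q_m = 3.8596.
Price p_m = 119.5 − 6.4·3.8596 = 94.7986; MC(q_m) = 53.5 + 4.3·3.8596 = 70.0963.
Competitive q* = 6.1682, so Δq = 2.3086; wedge = 94.7986 − 70.0963 = 24.7023.
The triangle = ½ × 2.3086 × 24.7023 = $28.51.

$28.51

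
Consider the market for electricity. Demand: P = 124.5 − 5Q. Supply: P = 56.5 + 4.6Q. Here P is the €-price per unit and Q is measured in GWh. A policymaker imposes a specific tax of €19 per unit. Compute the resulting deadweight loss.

€18.80

Competitive equilibrium: 124.5 − 5Q = 56.5 + 4.6Q → Q* = 7.0833, P* = 89.0833.
With the tax, the buyer price exceeds the seller price by 19: (124.5 − 5Q) − (56.5 + 4.6Q) = 19 → Q' = 5.1042.
ΔQ = 7.0833 − 5.1042 = 1.9791; the wedge equals the tax, 19.
Welfare loss = ½ × 1.9791 × 19 = €18.80.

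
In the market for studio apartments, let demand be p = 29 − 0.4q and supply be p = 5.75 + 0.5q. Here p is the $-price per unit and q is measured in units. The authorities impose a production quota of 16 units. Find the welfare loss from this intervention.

Competitive equilibrium: 29 − 0.4q = 5.75 + 0.5q → q* = 25.8333, p* = 18.6667.
At q = 16: demand price = 29 − 0.4·16 = 22.6; supply price = 5.75 + 0.5·16 = 13.75.
Δq = 25.8333 − 16 = 9.8333; wedge = 22.6 − 13.75 = 8.85.
Welfare loss = ½ × 9.8333 × 8.85 = $43.51.

$43.51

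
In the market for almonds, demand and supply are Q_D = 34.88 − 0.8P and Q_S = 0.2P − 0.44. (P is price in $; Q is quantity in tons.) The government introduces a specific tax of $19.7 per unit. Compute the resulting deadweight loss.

In inverse form: demand P = 43.6 − 1.25Q, supply P = 2.2 + 5Q.
Competitive equilibrium: 43.6 − 1.25Q = 2.2 + 5Q → Q* = 6.624, P* = 35.32.
With the tax, the buyer price exceeds the seller price by 19.7: (43.6 − 1.25Q) − (2.2 + 5Q) = 19.7 → Q' = 3.472.
ΔQ = 6.624 − 3.472 = 3.152; the wedge equals the tax, 19.7.
DWL = ½ × 3.152 × 19.7 = $31.05.

$31.05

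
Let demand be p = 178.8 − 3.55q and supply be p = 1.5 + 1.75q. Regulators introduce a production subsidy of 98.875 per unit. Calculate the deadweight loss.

922.29

Competitive equilibrium: 178.8 − 3.55q = 1.5 + 1.75q → q* = 33.4528, p* = 60.0425.
The subsidy lowers effective supply by 98.875: p = 1.75q − 97.375.
New quantity: 178.8 − 3.55q = 1.75q − 97.375 → q' = 52.1085.
Overproduction Δq = 52.1085 − 33.4528 = 18.6557; wedge = subsidy = 98.875.
Deadweight loss = ½ × 18.6557 × 98.875 = 922.29.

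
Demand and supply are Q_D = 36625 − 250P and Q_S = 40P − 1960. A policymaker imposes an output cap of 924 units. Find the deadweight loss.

In inverse form: demand P = 146.5 − 0.004Q, supply P = 49 + 0.025Q.
Competitive equilibrium: 146.5 − 0.004Q = 49 + 0.025Q → Q* = 3362.06897, P* = 133.05172.
At Q = 924: demand price = 146.5 − 0.004·924 = 142.804; supply price = 49 + 0.025·924 = 72.1.
ΔQ = 3362.06897 − 924 = 2438.06897; wedge = 142.804 − 72.1 = 70.704.
Deadweight loss = ½ × 2438.06897 × 70.704 = 86190.61.

86190.61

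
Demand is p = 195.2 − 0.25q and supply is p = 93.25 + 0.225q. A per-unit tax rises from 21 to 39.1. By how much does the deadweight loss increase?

Competitive equilibrium: 195.2 − 0.25q = 93.25 + 0.225q → q* = 214.6316, p* = 141.5421.
For a per-unit tax t: Δq = t/0.475, so DWL = ½·t·(t/0.475) = t²/0.95.
At t = 21: DWL = 464.211. At t = 39.1: DWL = 1609.274.
Increase = 1609.274 − 464.211 = 1145.06.

1145.06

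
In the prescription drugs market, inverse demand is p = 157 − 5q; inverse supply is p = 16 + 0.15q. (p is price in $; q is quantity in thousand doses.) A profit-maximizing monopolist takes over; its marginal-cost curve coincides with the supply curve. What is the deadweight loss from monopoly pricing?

$468.39 thousand

Competitive equilibrium: 157 − 5q = 16 + 0.15q → q* = 27.3786, p* = 20.1068.
Marginal revenue: MR = 157 − 10q. Set MR = MC: 157 − 10q = 16 + 0.15q → q_m = 13.8916.
Price p_m = 157 − 5·13.8916 = 87.542; MC(q_m) = 16 + 0.15·13.8916 = 18.0837.
Competitive q* = 27.3786, so Δq = 13.487; wedge = 87.542 − 18.0837 = 69.4583.
The triangle = ½ × 13.487 × 69.4583 = $468.39 thousand.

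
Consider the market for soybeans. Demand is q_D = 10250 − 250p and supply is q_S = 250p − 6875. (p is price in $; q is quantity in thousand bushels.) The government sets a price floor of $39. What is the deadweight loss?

$5640.625 thousand

In inverse form: demand p = 41 − 0.004q, supply p = 27.5 + 0.004q.
Competitive equilibrium: 41 − 0.004q = 27.5 + 0.004q → q* = 1687.5, p* = 34.25.
At the floor p = 39, quantity demanded = (41 − 39)/0.004 = 500.
Sellers' marginal cost at q' = 500: 27.5 + 0.004·500 = 29.5.
Δq = 1687.5 − 500 = 1187.5; wedge = 39 − 29.5 = 9.5.
Welfare loss = ½ × 1187.5 × 9.5 = $5640.625 thousand.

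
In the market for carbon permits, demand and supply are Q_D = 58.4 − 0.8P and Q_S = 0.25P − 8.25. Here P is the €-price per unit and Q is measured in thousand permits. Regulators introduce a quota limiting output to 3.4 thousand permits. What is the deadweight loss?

€46.73 thousand

In inverse form: demand P = 73 − 1.25Q, supply P = 33 + 4Q.
Competitive equilibrium: 73 − 1.25Q = 33 + 4Q → Q* = 7.619, P* = 63.4762.
At Q = 3.4: demand price = 73 − 1.25·3.4 = 68.75; supply price = 33 + 4·3.4 = 46.6.
ΔQ = 7.619 − 3.4 = 4.219; wedge = 68.75 − 46.6 = 22.15.
Deadweight loss = ½ × 4.219 × 22.15 = €46.73 thousand.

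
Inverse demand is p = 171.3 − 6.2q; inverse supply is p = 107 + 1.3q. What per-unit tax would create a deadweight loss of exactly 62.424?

30.6

Competitive equilibrium: 171.3 − 6.2q = 107 + 1.3q → q* = 8.5733, p* = 118.1453.
A tax t gives Δq = t/7.5 and wedge t, so DWL = t²/15.
t²/15 = 62.424 → t² = 936.36 → t = 30.6.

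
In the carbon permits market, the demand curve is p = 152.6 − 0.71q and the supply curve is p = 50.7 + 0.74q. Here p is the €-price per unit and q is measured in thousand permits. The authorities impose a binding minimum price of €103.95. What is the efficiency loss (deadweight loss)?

Competitive equilibrium: 152.6 − 0.71q = 50.7 + 0.74q → q* = 70.2759, p* = 102.7041.
At the floor p = 103.95, quantity demanded = (152.6 − 103.95)/0.71 = 68.5211.
Sellers' marginal cost at q' = 68.5211: 50.7 + 0.74·68.5211 = 101.4056.
Δq = 70.2759 − 68.5211 = 1.7548; wedge = 103.95 − 101.4056 = 2.5444.
DWL = ½ × 1.7548 × 2.5444 = €2.23 thousand.

€2.23 thousand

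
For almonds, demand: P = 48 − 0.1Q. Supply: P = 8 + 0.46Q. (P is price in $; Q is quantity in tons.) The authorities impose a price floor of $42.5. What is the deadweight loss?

Competitive equilibrium: 48 − 0.1Q = 8 + 0.46Q → Q* = 71.4286, P* = 40.8571.
At the floor P = 42.5, quantity demanded = (48 − 42.5)/0.1 = 55.
Sellers' marginal cost at Q' = 55: 8 + 0.46·55 = 33.3.
ΔQ = 71.4286 − 55 = 16.4286; wedge = 42.5 − 33.3 = 9.2.
Welfare loss = ½ × 16.4286 × 9.2 = $75.57.

$75.57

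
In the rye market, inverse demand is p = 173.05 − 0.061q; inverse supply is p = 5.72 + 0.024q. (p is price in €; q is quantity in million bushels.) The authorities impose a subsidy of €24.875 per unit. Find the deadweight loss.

€3639.80 million

Competitive equilibrium: 173.05 − 0.061q = 5.72 + 0.024q → q* = 1968.5882, p* = 52.9661.
The subsidy lowers effective supply by 24.875: p = 0.024q − 19.155.
New quantity: 173.05 − 0.061q = 0.024q − 19.155 → q' = 2261.2353.
Overproduction Δq = 2261.2353 − 1968.5882 = 292.6471; wedge = subsidy = 24.875.
The triangle = ½ × 292.6471 × 24.875 = €3639.80 million.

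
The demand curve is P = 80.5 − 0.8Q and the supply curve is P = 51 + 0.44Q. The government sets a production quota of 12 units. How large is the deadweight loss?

Competitive equilibrium: 80.5 − 0.8Q = 51 + 0.44Q → Q* = 23.7903, P* = 61.4677.
At Q = 12: demand price = 80.5 − 0.8·12 = 70.9; supply price = 51 + 0.44·12 = 56.28.
ΔQ = 23.7903 − 12 = 11.7903; wedge = 70.9 − 56.28 = 14.62.
Deadweight loss = ½ × 11.7903 × 14.62 = 86.19.

86.19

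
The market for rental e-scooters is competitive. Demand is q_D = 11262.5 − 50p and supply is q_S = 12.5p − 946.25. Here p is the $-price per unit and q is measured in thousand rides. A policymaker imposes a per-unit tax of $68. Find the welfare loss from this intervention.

In inverse form: demand p = 225.25 − 0.02q, supply p = 75.7 + 0.08q.
Competitive equilibrium: 225.25 − 0.02q = 75.7 + 0.08q → q* = 1495.5, p* = 195.34.
With the tax, the buyer price exceeds the seller price by 68: (225.25 − 0.02q) − (75.7 + 0.08q) = 68 → q' = 815.5.
Δq = 1495.5 − 815.5 = 680; the wedge equals the tax, 68.
Welfare loss = ½ × 680 × 68 = $23120 thousand.

$23120 thousand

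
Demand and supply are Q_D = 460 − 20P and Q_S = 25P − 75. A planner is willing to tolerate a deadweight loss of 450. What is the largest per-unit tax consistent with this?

In inverse form: demand P = 23 − 0.05Q, supply P = 3 + 0.04Q.
Competitive equilibrium: 23 − 0.05Q = 3 + 0.04Q → Q* = 222.2222, P* = 11.8889.
A tax t gives ΔQ = t/0.09 and wedge t, so DWL = t²/0.18.
t²/0.18 = 450 → t² = 81 → t = 9.

9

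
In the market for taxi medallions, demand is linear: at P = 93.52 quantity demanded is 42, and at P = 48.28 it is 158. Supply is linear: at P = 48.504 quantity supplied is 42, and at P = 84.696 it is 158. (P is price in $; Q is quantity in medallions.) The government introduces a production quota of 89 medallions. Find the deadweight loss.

$102.94

Demand slope = (48.28 − 93.52)/(158 − 42) = −0.39, so P = 109.9 − 0.39Q.
Supply slope = (84.696 − 48.504)/(158 − 42) = 0.312, so P = 35.4 + 0.312Q.
Competitive equilibrium: 109.9 − 0.39Q = 35.4 + 0.312Q → Q* = 106.1254, P* = 68.5111.
At Q = 89: demand price = 109.9 − 0.39·89 = 75.19; supply price = 35.4 + 0.312·89 = 63.168.
ΔQ = 106.1254 − 89 = 17.1254; wedge = 75.19 − 63.168 = 12.022.
The triangle = ½ × 17.1254 × 12.022 = $102.94.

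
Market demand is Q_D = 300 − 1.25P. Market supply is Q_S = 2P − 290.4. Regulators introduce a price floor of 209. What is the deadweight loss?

759.07

In inverse form: demand P = 240 − 0.8Q, supply P = 145.2 + 0.5Q.
Competitive equilibrium: 240 − 0.8Q = 145.2 + 0.5Q → Q* = 72.9231, P* = 181.6615.
At the floor P = 209, quantity demanded = (240 − 209)/0.8 = 38.75.
Sellers' marginal cost at Q' = 38.75: 145.2 + 0.5·38.75 = 164.575.
ΔQ = 72.9231 − 38.75 = 34.1731; wedge = 209 − 164.575 = 44.425.
The triangle = ½ × 34.1731 × 44.425 = 759.07.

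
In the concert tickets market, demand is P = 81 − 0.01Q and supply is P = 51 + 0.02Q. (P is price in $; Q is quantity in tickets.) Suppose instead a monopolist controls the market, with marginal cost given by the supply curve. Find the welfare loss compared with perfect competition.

$937.50

Competitive equilibrium: 81 − 0.01Q = 51 + 0.02Q → Q* = 1000, P* = 71.
Marginal revenue: MR = 81 − 0.02Q. Set MR = MC: 81 − 0.02Q = 51 + 0.02Q → Q_m = 750.
Price P_m = 81 − 0.01·750 = 73.5; MC(Q_m) = 51 + 0.02·750 = 66.
Competitive Q* = 1000, so ΔQ = 250; wedge = 73.5 − 66 = 7.5.
Deadweight loss = ½ × 250 × 7.5 = $937.50.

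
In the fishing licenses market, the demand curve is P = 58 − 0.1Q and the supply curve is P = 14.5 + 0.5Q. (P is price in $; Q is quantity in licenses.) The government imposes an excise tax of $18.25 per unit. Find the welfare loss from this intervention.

$277.55

Competitive equilibrium: 58 − 0.1Q = 14.5 + 0.5Q → Q* = 72.5, P* = 50.75.
With the tax, the buyer price exceeds the seller price by 18.25: (58 − 0.1Q) − (14.5 + 0.5Q) = 18.25 → Q' = 42.0833.
ΔQ = 72.5 − 42.0833 = 30.4167; the wedge equals the tax, 18.25.
DWL = ½ × 30.4167 × 18.25 = $277.55.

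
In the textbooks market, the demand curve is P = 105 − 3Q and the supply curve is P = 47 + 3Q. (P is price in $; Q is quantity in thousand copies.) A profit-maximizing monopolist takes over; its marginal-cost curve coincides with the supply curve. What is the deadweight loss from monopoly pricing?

$31.15 thousand

Competitive equilibrium: 105 − 3Q = 47 + 3Q → Q* = 9.6667, P* = 76.
Marginal revenue: MR = 105 − 6Q. Set MR = MC: 105 − 6Q = 47 + 3Q → Q_m = 6.4444.
Price P_m = 105 − 3·6.4444 = 85.6668; MC(Q_m) = 47 + 3·6.4444 = 66.3332.
Competitive Q* = 9.6667, so ΔQ = 3.2223; wedge = 85.6668 − 66.3332 = 19.3336.
Welfare loss = ½ × 3.2223 × 19.3336 = $31.15 thousand.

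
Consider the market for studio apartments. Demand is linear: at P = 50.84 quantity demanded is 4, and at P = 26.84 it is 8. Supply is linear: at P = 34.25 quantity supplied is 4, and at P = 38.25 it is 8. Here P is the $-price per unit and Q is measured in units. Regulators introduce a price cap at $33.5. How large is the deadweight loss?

Demand slope = (26.84 − 50.84)/(8 − 4) = −6, so P = 74.84 − 6Q.
Supply slope = (38.25 − 34.25)/(8 − 4) = 1, so P = 30.25 + Q.
Competitive equilibrium: 74.84 − 6Q = 30.25 + Q → Q* = 6.37, P* = 36.62.
At the ceiling P = 33.5, quantity supplied = (33.5 − 30.25)/1 = 3.25.
Willingness to pay at Q' = 3.25: 74.84 − 6·3.25 = 55.34.
ΔQ = 6.37 − 3.25 = 3.12; wedge = 55.34 − 33.5 = 21.84.
Welfare loss = ½ × 3.12 × 21.84 = $34.07.

$34.07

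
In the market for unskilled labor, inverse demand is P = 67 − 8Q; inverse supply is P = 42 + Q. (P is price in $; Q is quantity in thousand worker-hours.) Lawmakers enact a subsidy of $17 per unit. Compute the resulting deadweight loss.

Competitive equilibrium: 67 − 8Q = 42 + Q → Q* = 2.7778, P* = 44.7778.
The subsidy lowers effective supply by 17: P = 25 + Q.
New quantity: 67 − 8Q = 25 + Q → Q' = 4.6667.
Overproduction ΔQ = 4.6667 − 2.7778 = 1.8889; wedge = subsidy = 17.
Welfare loss = ½ × 1.8889 × 17 = $16.06 thousand.

$16.06 thousand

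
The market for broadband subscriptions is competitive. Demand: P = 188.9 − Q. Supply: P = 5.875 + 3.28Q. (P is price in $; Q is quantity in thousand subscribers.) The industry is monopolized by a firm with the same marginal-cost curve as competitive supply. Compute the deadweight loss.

$140.37 thousand

Competitive equilibrium: 188.9 − Q = 5.875 + 3.28Q → Q* = 42.7629, P* = 146.1371.
Marginal revenue: MR = 188.9 − 2Q. Set MR = MC: 188.9 − 2Q = 5.875 + 3.28Q → Q_m = 34.6638.
Price P_m = 188.9 − 1·34.6638 = 154.2362; MC(Q_m) = 5.875 + 3.28·34.6638 = 119.5723.
Competitive Q* = 42.7629, so ΔQ = 8.0991; wedge = 154.2362 − 119.5723 = 34.6639.
DWL = ½ × 8.0991 × 34.6639 = $140.37 thousand.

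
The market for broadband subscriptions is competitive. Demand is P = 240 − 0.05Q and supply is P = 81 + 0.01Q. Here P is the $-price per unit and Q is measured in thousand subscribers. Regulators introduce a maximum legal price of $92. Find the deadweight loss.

Competitive equilibrium: 240 − 0.05Q = 81 + 0.01Q → Q* = 2650, P* = 107.5.
At the ceiling P = 92, quantity supplied = (92 − 81)/0.01 = 1100.
Willingness to pay at Q' = 1100: 240 − 0.05·1100 = 185.
ΔQ = 2650 − 1100 = 1550; wedge = 185 − 92 = 93.
Deadweight loss = ½ × 1550 × 93 = $72075 thousand.

$72075 thousand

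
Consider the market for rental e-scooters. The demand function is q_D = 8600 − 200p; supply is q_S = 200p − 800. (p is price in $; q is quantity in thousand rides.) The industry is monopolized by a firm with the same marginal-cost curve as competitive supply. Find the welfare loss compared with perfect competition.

In inverse form: demand p = 43 − 0.005q, supply p = 4 + 0.005q.
Competitive equilibrium: 43 − 0.005q = 4 + 0.005q → q* = 3900, p* = 23.5.
Marginal revenue: MR = 43 − 0.01q. Set MR = MC: 43 − 0.01q = 4 + 0.005q → q_m = 2600.
Price p_m = 43 − 0.005·2600 = 30; MC(q_m) = 4 + 0.005·2600 = 17.
Competitive q* = 3900, so Δq = 1300; wedge = 30 − 17 = 13.
DWL = ½ × 1300 × 13 = $8450 thousand.

$8450 thousand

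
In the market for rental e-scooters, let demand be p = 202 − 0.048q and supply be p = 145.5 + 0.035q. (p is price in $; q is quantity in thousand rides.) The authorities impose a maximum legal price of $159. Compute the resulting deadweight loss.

Competitive equilibrium: 202 − 0.048q = 145.5 + 0.035q → q* = 680.7229, p* = 169.3253.
At the ceiling p = 159, quantity supplied = (159 − 145.5)/0.035 = 385.7143.
Willingness to pay at q' = 385.7143: 202 − 0.048·385.7143 = 183.4857.
Δq = 680.7229 − 385.7143 = 295.0086; wedge = 183.4857 − 159 = 24.4857.
The triangle = ½ × 295.0086 × 24.4857 = $3611.75 thousand.

$3611.75 thousand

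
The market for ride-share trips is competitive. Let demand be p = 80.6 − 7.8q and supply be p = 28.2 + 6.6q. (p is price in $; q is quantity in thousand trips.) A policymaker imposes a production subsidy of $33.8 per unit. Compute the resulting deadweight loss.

$39.67 thousand

Competitive equilibrium: 80.6 − 7.8q = 28.2 + 6.6q → q* = 3.6389, p* = 52.2167.
The subsidy lowers effective supply by 33.8: p = 6.6q − 5.6.
New quantity: 80.6 − 7.8q = 6.6q − 5.6 → q' = 5.9861.
Overproduction Δq = 5.9861 − 3.6389 = 2.3472; wedge = subsidy = 33.8.
DWL = ½ × 2.3472 × 33.8 = $39.67 thousand.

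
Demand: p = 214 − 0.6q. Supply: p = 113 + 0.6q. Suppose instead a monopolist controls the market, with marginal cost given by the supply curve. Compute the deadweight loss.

Competitive equilibrium: 214 − 0.6q = 113 + 0.6q → q* = 84.1667, p* = 163.5.
Marginal revenue: MR = 214 − 1.2q. Set MR = MC: 214 − 1.2q = 113 + 0.6q → q_m = 56.1111.
Price p_m = 214 − 0.6·56.1111 = 180.3333; MC(q_m) = 113 + 0.6·56.1111 = 146.6667.
Competitive q* = 84.1667, so Δq = 28.0556; wedge = 180.3333 − 146.6667 = 33.6666.
Welfare loss = ½ × 28.0556 × 33.6666 = 472.27.

472.27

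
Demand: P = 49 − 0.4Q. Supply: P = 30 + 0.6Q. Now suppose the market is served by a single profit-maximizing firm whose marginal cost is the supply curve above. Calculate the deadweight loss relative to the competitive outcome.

Competitive equilibrium: 49 − 0.4Q = 30 + 0.6Q → Q* = 19, P* = 41.4.
Marginal revenue: MR = 49 − 0.8Q. Set MR = MC: 49 − 0.8Q = 30 + 0.6Q → Q_m = 13.5714.
Price P_m = 49 − 0.4·13.5714 = 43.5714; MC(Q_m) = 30 + 0.6·13.5714 = 38.1428.
Competitive Q* = 19, so ΔQ = 5.4286; wedge = 43.5714 − 38.1428 = 5.4286.
DWL = ½ × 5.4286 × 5.4286 = 14.73.

14.73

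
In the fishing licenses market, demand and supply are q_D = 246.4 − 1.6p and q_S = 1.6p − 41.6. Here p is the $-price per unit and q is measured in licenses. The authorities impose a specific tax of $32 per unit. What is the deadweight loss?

In inverse form: demand p = 154 − 0.625q, supply p = 26 + 0.625q.
Competitive equilibrium: 154 − 0.625q = 26 + 0.625q → q* = 102.4, p* = 90.
With the tax, the buyer price exceeds the seller price by 32: (154 − 0.625q) − (26 + 0.625q) = 32 → q' = 76.8.
Δq = 102.4 − 76.8 = 25.6; the wedge equals the tax, 32.
The triangle = ½ × 25.6 × 32 = $409.60.

$409.60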